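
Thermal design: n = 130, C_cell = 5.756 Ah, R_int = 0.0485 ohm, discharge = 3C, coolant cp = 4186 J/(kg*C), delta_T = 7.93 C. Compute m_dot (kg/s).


Step 1: I = 3 * 5.756 = 17.268 A
Step 2: Q_cell = I^2 * R = 17.268^2 * 0.0485 = 14.462 W
Step 3: Q_total = 130 * 14.462 = 1880.1 W
Step 4: m_dot = Q_total / (cp * dT) = 1880.1 / (4186 * 7.93) = 0.05664 kg/s

0.05664 kg/s


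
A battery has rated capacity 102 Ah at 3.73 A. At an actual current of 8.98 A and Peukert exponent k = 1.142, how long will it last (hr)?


t_rated = C / I_rated = 102 / 3.73 = 27.346 hr
(I_rated/I)^k = (0.41537)^1.142 = 0.36665
t = t_rated * (I_rated/I)^k = 27.346 * 0.36665 = 10.03 hr

10.03 hr


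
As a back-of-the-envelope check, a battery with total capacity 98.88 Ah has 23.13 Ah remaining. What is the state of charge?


SOC = (remaining / total) * 100 = (23.13 / 98.88) * 100 = 23.39%

23.39%


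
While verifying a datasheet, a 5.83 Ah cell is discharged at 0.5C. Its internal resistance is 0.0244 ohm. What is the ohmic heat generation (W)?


Step 1: I = C_rate * capacity = 0.5 * 5.83 = 2.915 A
Step 2: Q = I^2 * R = 2.915^2 * 0.0244 = 8.4972 * 0.0244 = 0.2073 W

0.2073 W


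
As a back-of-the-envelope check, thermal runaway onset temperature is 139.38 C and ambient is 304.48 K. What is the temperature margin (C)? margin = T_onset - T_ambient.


Convert: T_ambient = 304.48 K = 31.33 C
margin = 139.38 - 31.33 = 108.05 C

108.05 C


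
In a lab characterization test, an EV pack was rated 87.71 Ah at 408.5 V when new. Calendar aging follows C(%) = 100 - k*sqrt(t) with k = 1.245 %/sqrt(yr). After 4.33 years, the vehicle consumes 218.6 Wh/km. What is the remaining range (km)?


Step 1: capacity retention = 100 - 1.245 * sqrt(4.33) = 100 - 1.245 * 2.0809 = 97.409%
Step 2: C_now = 87.71 * 97.409/100 = 85.437 Ah
Step 3: E_pack = V * C_now = 408.5 * 85.437 = 34901 Wh
Step 4: range = E_pack / consumption = 34901 / 218.6 = 159.7 km

159.7 km


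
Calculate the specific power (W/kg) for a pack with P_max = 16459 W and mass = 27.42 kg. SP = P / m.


SP = P / m = 16459 / 27.42 = 600.3 W/kg

600.3 W/kg


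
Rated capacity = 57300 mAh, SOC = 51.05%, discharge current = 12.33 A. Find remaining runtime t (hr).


Convert: C_total = 57300 mAh = 57.3 Ah
Step 1: remaining = SOC/100 * C_total = 51.05/100 * 57.3 = 29.252 Ah
Step 2: t = remaining / I = 29.252 / 12.33 = 2.372 hr

2.372 hr


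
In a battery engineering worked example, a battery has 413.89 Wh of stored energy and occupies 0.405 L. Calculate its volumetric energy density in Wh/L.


ED = E / V = 413.89 / 0.405 = 1022 Wh/L

1022 Wh/L


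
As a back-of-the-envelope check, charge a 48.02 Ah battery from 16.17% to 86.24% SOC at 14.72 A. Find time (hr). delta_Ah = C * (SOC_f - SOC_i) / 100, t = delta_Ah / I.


Step 1: dSOC = 86.24% - 16.17% = 70.07%
Step 2: delta_Ah = 48.02 * 70.07 / 100 = 33.648 Ah
Step 3: t = 33.648 / 14.72 = 2.286 hr

2.286 hr


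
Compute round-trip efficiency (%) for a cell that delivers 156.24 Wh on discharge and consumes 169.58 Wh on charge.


Round-trip efficiency = 156.24/169.58 * 100% = 92.13%

92.13%


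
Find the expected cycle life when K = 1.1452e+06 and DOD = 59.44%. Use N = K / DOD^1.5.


DOD^1.5 = 458.27
N = K / DOD^1.5 = 1.1452e+06 / 458.27 = 2499

2499 cycles


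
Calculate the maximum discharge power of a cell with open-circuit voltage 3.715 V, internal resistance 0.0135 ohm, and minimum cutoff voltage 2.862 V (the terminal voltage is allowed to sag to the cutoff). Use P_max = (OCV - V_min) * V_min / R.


P_max = (OCV - V_min) * V_min / R = (3.715 - 2.862) * 2.862 / 0.0135 = 0.853 * 2.862 / 0.0135 = 180.8 W

180.8 W


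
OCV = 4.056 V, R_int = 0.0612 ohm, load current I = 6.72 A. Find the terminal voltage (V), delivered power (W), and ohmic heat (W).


Step 1: V_terminal = OCV - I*R = 4.056 - 6.72 * 0.0612 = 3.6447 V
Step 2: P_out = V_terminal * I = 3.6447 * 6.72 = 24.49 W
Step 3: Q = I^2 * R = 6.72^2 * 0.0612 = 2.764 W

V=3.6447 V, P=24.49 W, Q=2.764 W


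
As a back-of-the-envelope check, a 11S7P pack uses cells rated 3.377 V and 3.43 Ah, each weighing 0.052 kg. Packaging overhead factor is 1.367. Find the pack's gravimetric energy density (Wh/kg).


Step 1: V_pack = 11 * 3.377 = 37.147 V
Step 2: C_pack = 7 * 3.43 = 24.01 Ah
Step 3: E_pack = V_pack * C_pack = 37.147 * 24.01 = 891.9 Wh
Step 4: m_pack = 11 * 7 * 0.052 * 1.367 = 5.4735 kg
Step 5: ED = E_pack / m_pack = 891.9 / 5.4735 = 162.9 Wh/kg

162.9 Wh/kg


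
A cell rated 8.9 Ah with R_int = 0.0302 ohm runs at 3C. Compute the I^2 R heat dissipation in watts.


Step 1: I = C_rate * capacity = 3 * 8.9 = 26.7 A
Step 2: Q = I^2 * R = 26.7^2 * 0.0302 = 712.89 * 0.0302 = 21.53 W

21.53 W


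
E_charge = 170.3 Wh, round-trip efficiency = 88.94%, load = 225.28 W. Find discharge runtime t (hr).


Step 1: E_discharge = eta/100 * E_charge = 88.94/100 * 170.3 = 151.46 Wh
Step 2: t = E_discharge / P = 151.46 / 225.28 = 0.6723 hr

0.6723 hr


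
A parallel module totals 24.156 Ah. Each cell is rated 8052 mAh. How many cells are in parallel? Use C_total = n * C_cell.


Convert: C_cell = 8052 mAh = 8.052 Ah
n = C_total / C_cell = 24.156 / 8.052 = 3

3


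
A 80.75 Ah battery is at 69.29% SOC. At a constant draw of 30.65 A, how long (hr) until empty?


Step 1: remaining = SOC/100 * C_total = 69.29/100 * 80.75 = 55.952 Ah
Step 2: t = remaining / I = 55.952 / 30.65 = 1.826 hr

1.826 hr


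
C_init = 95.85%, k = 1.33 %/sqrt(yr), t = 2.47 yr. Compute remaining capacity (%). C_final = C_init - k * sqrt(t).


Step 1: sqrt(2.47 yr) = 1.5716
Step 2: drop = 1.33 * 1.5716 = 2.0902
Step 3: C_final = 95.85 - 2.0902 = 93.76%

93.76%


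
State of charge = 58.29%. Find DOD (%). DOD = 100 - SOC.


DOD = 100 - SOC = 100 - 58.29 = 41.71%

41.71%


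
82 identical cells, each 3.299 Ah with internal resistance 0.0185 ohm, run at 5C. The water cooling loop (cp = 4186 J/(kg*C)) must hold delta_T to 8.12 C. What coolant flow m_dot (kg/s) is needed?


Step 1: I = 5 * 3.299 = 16.495 A
Step 2: Q_cell = I^2 * R = 16.495^2 * 0.0185 = 5.0336 W
Step 3: Q_total = 82 * 5.0336 = 412.76 W
Step 4: m_dot = Q_total / (cp * dT) = 412.76 / (4186 * 8.12) = 0.01214 kg/s

0.01214 kg/s


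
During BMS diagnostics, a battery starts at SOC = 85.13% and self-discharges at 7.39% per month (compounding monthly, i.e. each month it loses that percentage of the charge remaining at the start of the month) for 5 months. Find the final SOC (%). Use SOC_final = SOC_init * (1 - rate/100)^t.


Monthly retention factor = 1 - 7.39/100 = 0.9261
Over 5 months: factor^5 = 0.68122
SOC_final = 85.13 * 0.68122 = 57.99%

57.99%


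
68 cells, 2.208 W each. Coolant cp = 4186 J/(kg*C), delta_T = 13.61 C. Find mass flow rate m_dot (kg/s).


Step 1: Total heat Q = 68 * 2.208 W = 150.14 W
Step 2: denom = cp * dT = 4186 * 13.61 = 56971
Step 3: m_dot = 150.14 / 56971 = 0.002635 kg/s

0.002635 kg/s


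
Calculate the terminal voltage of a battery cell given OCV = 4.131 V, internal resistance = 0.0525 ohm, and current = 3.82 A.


V = OCV - I*R = 4.131 - 3.82 * 0.0525 = 3.930 V

3.930 V


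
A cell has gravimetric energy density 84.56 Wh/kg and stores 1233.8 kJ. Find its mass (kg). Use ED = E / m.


Convert: E = 1233.8 kJ = 342.72 Wh
m = E / ED = 342.72 / 84.56 = 4.053 kg

4.053 kg


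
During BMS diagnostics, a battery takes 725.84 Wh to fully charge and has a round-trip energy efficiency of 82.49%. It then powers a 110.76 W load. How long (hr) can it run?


Step 1: E_discharge = eta/100 * E_charge = 82.49/100 * 725.84 = 598.75 Wh
Step 2: t = E_discharge / P = 598.75 / 110.76 = 5.406 hr

5.406 hr


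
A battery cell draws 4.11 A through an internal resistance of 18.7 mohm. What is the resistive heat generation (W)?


Convert: R = 18.7 mohm = 0.0187 ohm
Q = I^2 * R = 4.11^2 * 0.0187 = 0.3159 W

0.3159 W


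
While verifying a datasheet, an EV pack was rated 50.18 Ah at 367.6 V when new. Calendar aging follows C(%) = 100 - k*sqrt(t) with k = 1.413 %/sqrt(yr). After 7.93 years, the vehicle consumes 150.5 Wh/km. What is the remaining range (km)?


Step 1: capacity retention = 100 - 1.413 * sqrt(7.93) = 100 - 1.413 * 2.816 = 96.021%
Step 2: C_now = 50.18 * 96.021/100 = 48.183 Ah
Step 3: E_pack = V * C_now = 367.6 * 48.183 = 17712 Wh
Step 4: range = E_pack / consumption = 17712 / 150.5 = 117.7 km

117.7 km


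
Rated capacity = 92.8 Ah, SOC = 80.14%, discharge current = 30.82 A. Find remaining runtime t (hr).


Step 1: remaining = SOC/100 * C_total = 80.14/100 * 92.8 = 74.37 Ah
Step 2: t = remaining / I = 74.37 / 30.82 = 2.413 hr

2.413 hr


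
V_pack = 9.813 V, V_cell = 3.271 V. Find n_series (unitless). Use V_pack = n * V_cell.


n = V_pack / V_cell = 9.813 / 3.271 = 3

3


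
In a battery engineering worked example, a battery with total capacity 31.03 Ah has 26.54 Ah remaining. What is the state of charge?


SOC = (remaining / total) * 100 = (26.54 / 31.03) * 100 = 85.53%

85.53%


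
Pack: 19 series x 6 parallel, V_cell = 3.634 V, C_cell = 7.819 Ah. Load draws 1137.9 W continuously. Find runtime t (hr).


Step 1: E_pack = Ns * V_cell * Np * C_cell = 19 * 3.634 * 6 * 7.819 = 3239.2 Wh
Step 2: t = E_pack / P = 3239.2 / 1137.9 = 2.847 hr

2.847 hr


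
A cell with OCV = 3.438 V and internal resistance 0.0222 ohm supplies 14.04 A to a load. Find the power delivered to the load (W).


Step 1: V_terminal = OCV - I*R = 3.438 - 14.04 * 0.0222 = 3.1263 V
Step 2: P_out = V_terminal * I = 3.1263 * 14.04 = 43.89 W

43.89 W


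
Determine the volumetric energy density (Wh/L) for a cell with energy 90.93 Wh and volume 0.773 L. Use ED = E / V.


ED = E / V = 90.93 / 0.773 = 117.6 Wh/L

117.6 Wh/L


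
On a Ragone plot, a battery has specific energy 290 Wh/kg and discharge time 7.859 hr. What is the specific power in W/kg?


P_specific = E / t = 290 / 7.859 = 36.90 W/kg

36.90 W/kg


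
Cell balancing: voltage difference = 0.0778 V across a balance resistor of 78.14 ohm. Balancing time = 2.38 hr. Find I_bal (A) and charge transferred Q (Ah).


First, Ohm's law: I_bal = 0.0778 V / 78.14 ohm = 9.9565e-04 A
Then Q = I * t = 9.9565e-04 A * 2.38 hr = 0.002370 Ah

I=9.9565e-04 A, Q=0.002370 Ah


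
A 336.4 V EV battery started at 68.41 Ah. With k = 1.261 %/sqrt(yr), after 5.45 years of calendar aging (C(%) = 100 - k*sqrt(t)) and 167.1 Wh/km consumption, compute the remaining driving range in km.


Step 1: capacity retention = 100 - 1.261 * sqrt(5.45) = 100 - 1.261 * 2.3345 = 97.056%
Step 2: C_now = 68.41 * 97.056/100 = 66.396 Ah
Step 3: E_pack = V * C_now = 336.4 * 66.396 = 22336 Wh
Step 4: range = E_pack / consumption = 22336 / 167.1 = 133.7 km

133.7 km


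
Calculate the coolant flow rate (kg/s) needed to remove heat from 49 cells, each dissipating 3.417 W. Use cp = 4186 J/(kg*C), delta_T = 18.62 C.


Q_total = 49 * 3.417 = 167.43 W
m_dot = Q_total / (cp * dT) = 167.43 / (4186 * 18.62) = 0.002148 kg/s

0.002148 kg/s


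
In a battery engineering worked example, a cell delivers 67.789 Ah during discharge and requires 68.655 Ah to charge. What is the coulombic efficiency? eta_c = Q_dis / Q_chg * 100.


Coulombic efficiency = 67.789/68.655 * 100% = 98.74%

98.74%


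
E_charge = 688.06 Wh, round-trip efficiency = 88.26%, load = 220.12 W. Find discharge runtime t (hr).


Step 1: E_discharge = eta/100 * E_charge = 88.26/100 * 688.06 = 607.28 Wh
Step 2: t = E_discharge / P = 607.28 / 220.12 = 2.759 hr

2.759 hr


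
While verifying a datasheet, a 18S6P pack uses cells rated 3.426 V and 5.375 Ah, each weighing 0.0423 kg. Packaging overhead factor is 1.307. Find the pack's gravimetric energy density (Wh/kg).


Step 1: V_pack = 18 * 3.426 = 61.668 V
Step 2: C_pack = 6 * 5.375 = 32.25 Ah
Step 3: E_pack = V_pack * C_pack = 61.668 * 32.25 = 1988.8 Wh
Step 4: m_pack = 18 * 6 * 0.0423 * 1.307 = 5.9709 kg
Step 5: ED = E_pack / m_pack = 1988.8 / 5.9709 = 333.1 Wh/kg

333.1 Wh/kg


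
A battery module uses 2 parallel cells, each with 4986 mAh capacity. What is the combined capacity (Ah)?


Convert: C_cell = 4986 mAh = 4.986 Ah
C_total = 2 * 4.986 = 9.972 Ah

9.972 Ah


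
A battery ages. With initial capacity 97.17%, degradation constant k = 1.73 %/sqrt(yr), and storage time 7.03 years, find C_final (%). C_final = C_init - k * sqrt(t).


Step 1: sqrt(7.03 yr) = 2.6514
Step 2: drop = 1.73 * 2.6514 = 4.5869
Step 3: C_final = 97.17 - 4.5869 = 92.58%

92.58%


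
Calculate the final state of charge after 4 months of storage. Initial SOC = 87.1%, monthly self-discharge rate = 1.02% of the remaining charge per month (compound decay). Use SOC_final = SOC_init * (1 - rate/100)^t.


Monthly retention factor = 1 - 1.02/100 = 0.9898
Over 4 months: factor^4 = 0.95982
SOC_final = 87.1 * 0.95982 = 83.60%

83.60%


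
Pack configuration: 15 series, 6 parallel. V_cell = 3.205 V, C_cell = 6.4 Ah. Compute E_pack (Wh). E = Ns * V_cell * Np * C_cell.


E = Ns * Vcell * Np * Ccell = 15 * 3.205 * 6 * 6.4 = 1846 Wh

1846 Wh


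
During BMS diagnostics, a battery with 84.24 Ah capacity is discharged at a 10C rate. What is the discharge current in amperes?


At 10C: I = 10 * 84.24 Ah = 842.4 A

842.4 A


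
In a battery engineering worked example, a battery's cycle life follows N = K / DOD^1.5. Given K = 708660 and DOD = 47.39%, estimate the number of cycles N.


Step 1: DOD^1.5 = 47.39^1.5 = 326.23
Step 2: N = 708660 / 326.23 = 2172 cycles

2172 cycles


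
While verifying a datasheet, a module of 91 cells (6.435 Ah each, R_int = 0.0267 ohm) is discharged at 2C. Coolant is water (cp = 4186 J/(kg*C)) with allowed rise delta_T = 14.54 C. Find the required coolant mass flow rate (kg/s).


Step 1: I = 2 * 6.435 = 12.87 A
Step 2: Q_cell = I^2 * R = 12.87^2 * 0.0267 = 4.4225 W
Step 3: Q_total = 91 * 4.4225 = 402.45 W
Step 4: m_dot = Q_total / (cp * dT) = 402.45 / (4186 * 14.54) = 0.006612 kg/s

0.006612 kg/s


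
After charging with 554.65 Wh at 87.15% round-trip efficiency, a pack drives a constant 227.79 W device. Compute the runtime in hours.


Step 1: E_discharge = eta/100 * E_charge = 87.15/100 * 554.65 = 483.38 Wh
Step 2: t = E_discharge / P = 483.38 / 227.79 = 2.122 hr

2.122 hr


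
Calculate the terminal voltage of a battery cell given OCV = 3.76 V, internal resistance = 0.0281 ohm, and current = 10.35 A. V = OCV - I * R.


IR drop = 10.35 * 0.0281 = 0.29084 V
V = 3.76 - 0.29084 = 3.469 V

3.469 V


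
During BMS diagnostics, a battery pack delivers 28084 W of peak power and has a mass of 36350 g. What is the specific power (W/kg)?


Convert: m = 36350 g = 36.35 kg
SP = P / m = 28084 / 36.35 = 772.6 W/kg

772.6 W/kg


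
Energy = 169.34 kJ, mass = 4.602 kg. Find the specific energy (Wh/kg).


Convert: E = 169.34 kJ = 47.039 Wh
ED = E / m = 47.039 / 4.602 = 10.22 Wh/kg

10.22 Wh/kg


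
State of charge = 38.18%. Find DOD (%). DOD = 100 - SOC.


DOD = 100 - SOC = 100 - 38.18 = 61.82%

61.82%


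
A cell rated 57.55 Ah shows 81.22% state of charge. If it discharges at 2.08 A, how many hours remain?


Step 1: remaining = SOC/100 * C_total = 81.22/100 * 57.55 = 46.742 Ah
Step 2: t = remaining / I = 46.742 / 2.08 = 22.47 hr

22.47 hr


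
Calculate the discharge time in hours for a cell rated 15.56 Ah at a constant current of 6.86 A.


Runtime = 15.56 Ah / 6.86 A = 2.268 hr

2.268 hr


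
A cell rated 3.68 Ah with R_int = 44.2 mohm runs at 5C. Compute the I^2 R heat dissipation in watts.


Convert: R = 44.2 mohm = 0.0442 ohm
Step 1: I = C_rate * capacity = 5 * 3.68 = 18.4 A
Step 2: Q = I^2 * R = 18.4^2 * 0.0442 = 338.56 * 0.0442 = 14.96 W

14.96 W


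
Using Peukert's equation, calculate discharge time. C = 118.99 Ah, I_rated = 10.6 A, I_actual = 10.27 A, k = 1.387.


Step 1: t_rated = C / I_rated = 118.99 / 10.6 = 11.225 hr
Step 2: ratio = 10.6 / 10.27 = 1.0321
Step 3: ratio^k = 1.0321^1.387 = 1.0448
Step 4: t = t_rated * ratio^k = 11.225 * 1.0448 = 11.73 hr

11.73 hr


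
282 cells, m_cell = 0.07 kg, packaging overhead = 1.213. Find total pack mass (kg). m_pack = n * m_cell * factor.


Cell mass sum = 282 * 0.07 = 19.74 kg
With overhead 1.213: m_pack = 19.74 * 1.213 = 23.94 kg

23.94 kg


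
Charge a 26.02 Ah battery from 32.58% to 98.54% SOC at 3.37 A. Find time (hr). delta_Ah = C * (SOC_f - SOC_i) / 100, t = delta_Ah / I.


Step 1: dSOC = 98.54% - 32.58% = 65.96%
Step 2: delta_Ah = 26.02 * 65.96 / 100 = 17.163 Ah
Step 3: t = 17.163 / 3.37 = 5.093 hr

5.093 hr


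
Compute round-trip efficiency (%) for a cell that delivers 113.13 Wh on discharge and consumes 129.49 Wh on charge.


eta_e = E_dis / E_chg * 100 = 113.13 / 129.49 * 100 = 87.37%

87.37%


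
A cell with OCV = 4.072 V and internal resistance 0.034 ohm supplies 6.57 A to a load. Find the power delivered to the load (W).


Step 1: V_terminal = OCV - I*R = 4.072 - 6.57 * 0.034 = 3.8486 V
Step 2: P_out = V_terminal * I = 3.8486 * 6.57 = 25.29 W

25.29 W


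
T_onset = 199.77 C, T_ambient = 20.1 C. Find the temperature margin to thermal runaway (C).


margin = T_onset - T_ambient = 199.77 - 20.1 = 179.67 C

179.67 C


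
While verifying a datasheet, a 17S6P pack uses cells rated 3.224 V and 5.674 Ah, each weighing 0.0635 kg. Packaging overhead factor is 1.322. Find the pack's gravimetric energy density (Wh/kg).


Step 1: V_pack = 17 * 3.224 = 54.808 V
Step 2: C_pack = 6 * 5.674 = 34.044 Ah
Step 3: E_pack = V_pack * C_pack = 54.808 * 34.044 = 1865.9 Wh
Step 4: m_pack = 17 * 6 * 0.0635 * 1.322 = 8.5626 kg
Step 5: ED = E_pack / m_pack = 1865.9 / 8.5626 = 217.9 Wh/kg

217.9 Wh/kg


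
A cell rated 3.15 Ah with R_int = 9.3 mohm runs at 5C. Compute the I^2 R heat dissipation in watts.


Convert: R = 9.3 mohm = 0.0093 ohm
Step 1: I = C_rate * capacity = 5 * 3.15 = 15.75 A
Step 2: Q = I^2 * R = 15.75^2 * 0.0093 = 248.06 * 0.0093 = 2.307 W

2.307 W


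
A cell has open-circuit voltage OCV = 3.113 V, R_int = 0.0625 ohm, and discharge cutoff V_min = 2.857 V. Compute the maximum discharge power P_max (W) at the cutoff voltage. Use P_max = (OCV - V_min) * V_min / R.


P_max = (OCV - V_min) * V_min / R = (3.113 - 2.857) * 2.857 / 0.0625 = 0.256 * 2.857 / 0.0625 = 11.70 W

11.70 W


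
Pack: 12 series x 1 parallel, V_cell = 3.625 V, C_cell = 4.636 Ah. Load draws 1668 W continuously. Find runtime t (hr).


Step 1: E_pack = Ns * V_cell * Np * C_cell = 12 * 3.625 * 1 * 4.636 = 201.67 Wh
Step 2: t = E_pack / P = 201.67 / 1668 = 0.1209 hr

0.1209 hr


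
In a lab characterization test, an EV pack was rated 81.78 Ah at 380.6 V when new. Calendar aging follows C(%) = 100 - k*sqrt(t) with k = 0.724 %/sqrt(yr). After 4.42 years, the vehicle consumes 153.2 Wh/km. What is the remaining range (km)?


Step 1: capacity retention = 100 - 0.724 * sqrt(4.42) = 100 - 0.724 * 2.1024 = 98.478%
Step 2: C_now = 81.78 * 98.478/100 = 80.535 Ah
Step 3: E_pack = V * C_now = 380.6 * 80.535 = 30652 Wh
Step 4: range = E_pack / consumption = 30652 / 153.2 = 200.1 km

200.1 km


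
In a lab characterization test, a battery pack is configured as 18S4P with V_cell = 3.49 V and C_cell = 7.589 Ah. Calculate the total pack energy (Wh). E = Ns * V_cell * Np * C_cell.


V_pack = 18 * 3.49 = 62.82 V
C_pack = 4 * 7.589 = 30.356 Ah
E = V_pack * C_pack = 62.82 * 30.356 = 1907 Wh

1907 Wh


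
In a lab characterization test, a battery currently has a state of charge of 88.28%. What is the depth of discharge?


Complement of SOC: DOD = 100% - 88.28% = 11.72%

11.72%


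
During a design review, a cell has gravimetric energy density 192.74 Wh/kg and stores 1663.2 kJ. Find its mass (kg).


Convert: E = 1663.2 kJ = 462 Wh
m = E / ED = 462 / 192.74 = 2.397 kg

2.397 kg


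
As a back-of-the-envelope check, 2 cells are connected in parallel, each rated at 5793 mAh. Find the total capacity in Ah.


Convert: C_cell = 5793 mAh = 5.793 Ah
C_total = 2 * 5.793 = 11.586 Ah

11.586 Ah


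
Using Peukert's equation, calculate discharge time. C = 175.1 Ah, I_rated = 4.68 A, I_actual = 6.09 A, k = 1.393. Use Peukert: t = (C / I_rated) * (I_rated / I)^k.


t_rated = C / I_rated = 175.1 / 4.68 = 37.415 hr
(I_rated/I)^k = (0.76847)^1.393 = 0.69291
t = t_rated * (I_rated/I)^k = 37.415 * 0.69291 = 25.93 hr

25.93 hr


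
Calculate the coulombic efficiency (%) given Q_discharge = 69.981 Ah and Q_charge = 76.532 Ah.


eta_c = Q_dis / Q_chg * 100 = 69.981 / 76.532 * 100 = 91.44%

91.44%


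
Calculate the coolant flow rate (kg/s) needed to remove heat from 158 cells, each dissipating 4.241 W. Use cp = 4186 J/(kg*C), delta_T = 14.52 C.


Step 1: Total heat Q = 158 * 4.241 W = 670.08 W
Step 2: denom = cp * dT = 4186 * 14.52 = 60781
Step 3: m_dot = 670.08 / 60781 = 0.01102 kg/s

0.01102 kg/s


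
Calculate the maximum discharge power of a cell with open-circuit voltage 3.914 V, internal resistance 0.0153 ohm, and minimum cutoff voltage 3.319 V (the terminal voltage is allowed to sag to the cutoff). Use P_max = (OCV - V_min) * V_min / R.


P_max = (OCV - V_min) * V_min / R = (3.914 - 3.319) * 3.319 / 0.0153 = 0.595 * 3.319 / 0.0153 = 129.1 W

129.1 W


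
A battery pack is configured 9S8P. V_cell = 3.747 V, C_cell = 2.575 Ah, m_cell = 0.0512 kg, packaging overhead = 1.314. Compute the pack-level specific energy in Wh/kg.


Step 1: V_pack = 9 * 3.747 = 33.723 V
Step 2: C_pack = 8 * 2.575 = 20.6 Ah
Step 3: E_pack = V_pack * C_pack = 33.723 * 20.6 = 694.69 Wh
Step 4: m_pack = 9 * 8 * 0.0512 * 1.314 = 4.8439 kg
Step 5: ED = E_pack / m_pack = 694.69 / 4.8439 = 143.4 Wh/kg

143.4 Wh/kg


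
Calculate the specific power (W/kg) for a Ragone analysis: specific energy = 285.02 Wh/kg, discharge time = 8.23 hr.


Specific power = 285.02 Wh/kg / 8.23 hr = 34.63 W/kg

34.63 W/kg


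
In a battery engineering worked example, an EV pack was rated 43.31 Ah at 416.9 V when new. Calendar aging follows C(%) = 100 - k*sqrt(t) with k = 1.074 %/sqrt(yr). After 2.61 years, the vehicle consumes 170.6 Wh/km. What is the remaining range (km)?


Step 1: capacity retention = 100 - 1.074 * sqrt(2.61) = 100 - 1.074 * 1.6155 = 98.265%
Step 2: C_now = 43.31 * 98.265/100 = 42.559 Ah
Step 3: E_pack = V * C_now = 416.9 * 42.559 = 17743 Wh
Step 4: range = E_pack / consumption = 17743 / 170.6 = 104.0 km

104.0 km


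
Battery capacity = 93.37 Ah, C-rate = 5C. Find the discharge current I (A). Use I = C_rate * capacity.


At 5C: I = 5 * 93.37 Ah = 466.85 A

466.85 A


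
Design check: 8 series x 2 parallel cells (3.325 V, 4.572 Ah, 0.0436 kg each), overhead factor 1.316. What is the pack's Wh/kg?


Step 1: V_pack = 8 * 3.325 = 26.6 V
Step 2: C_pack = 2 * 4.572 = 9.144 Ah
Step 3: E_pack = V_pack * C_pack = 26.6 * 9.144 = 243.23 Wh
Step 4: m_pack = 8 * 2 * 0.0436 * 1.316 = 0.91804 kg
Step 5: ED = E_pack / m_pack = 243.23 / 0.91804 = 264.9 Wh/kg

264.9 Wh/kg


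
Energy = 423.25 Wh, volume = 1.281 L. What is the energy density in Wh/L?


Volumetric ED = 423.25 Wh / 1.281 L = 330.4 Wh/L

330.4 Wh/L


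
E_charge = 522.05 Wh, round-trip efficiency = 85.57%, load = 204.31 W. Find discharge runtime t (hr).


Step 1: E_discharge = eta/100 * E_charge = 85.57/100 * 522.05 = 446.72 Wh
Step 2: t = E_discharge / P = 446.72 / 204.31 = 2.186 hr

2.186 hr


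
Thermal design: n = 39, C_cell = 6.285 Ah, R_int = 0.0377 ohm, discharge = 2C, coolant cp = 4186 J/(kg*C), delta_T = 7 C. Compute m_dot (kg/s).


Step 1: I = 2 * 6.285 = 12.57 A
Step 2: Q_cell = I^2 * R = 12.57^2 * 0.0377 = 5.9568 W
Step 3: Q_total = 39 * 5.9568 = 232.32 W
Step 4: m_dot = Q_total / (cp * dT) = 232.32 / (4186 * 7) = 0.007928 kg/s

0.007928 kg/s


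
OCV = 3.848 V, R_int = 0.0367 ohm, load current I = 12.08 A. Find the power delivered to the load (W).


Step 1: V_terminal = OCV - I*R = 3.848 - 12.08 * 0.0367 = 3.4047 V
Step 2: P_out = V_terminal * I = 3.4047 * 12.08 = 41.13 W

41.13 W


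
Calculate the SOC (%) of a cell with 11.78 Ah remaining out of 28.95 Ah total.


SOC = (remaining / total) * 100 = (11.78 / 28.95) * 100 = 40.69%

40.69%


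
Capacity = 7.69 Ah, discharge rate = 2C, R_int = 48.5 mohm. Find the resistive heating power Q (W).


Convert: R = 48.5 mohm = 0.0485 ohm
Step 1: I = C_rate * capacity = 2 * 7.69 = 15.38 A
Step 2: Q = I^2 * R = 15.38^2 * 0.0485 = 236.54 * 0.0485 = 11.47 W

11.47 W


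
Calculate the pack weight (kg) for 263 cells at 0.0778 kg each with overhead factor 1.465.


m_pack = n * m_cell * overhead = 263 * 0.0778 * 1.465 = 29.98 kg

29.98 kg


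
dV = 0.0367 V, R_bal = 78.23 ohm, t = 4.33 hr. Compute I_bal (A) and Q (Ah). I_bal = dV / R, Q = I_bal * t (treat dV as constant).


First, Ohm's law: I_bal = 0.0367 V / 78.23 ohm = 4.6913e-04 A
Then Q = I * t = 4.6913e-04 A * 4.33 hr = 0.002031 Ah

I=4.6913e-04 A, Q=0.002031 Ah


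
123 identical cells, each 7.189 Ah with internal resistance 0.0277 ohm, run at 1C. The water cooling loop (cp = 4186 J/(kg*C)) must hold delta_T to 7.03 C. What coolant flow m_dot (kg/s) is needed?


Step 1: I = 1 * 7.189 = 7.189 A
Step 2: Q_cell = I^2 * R = 7.189^2 * 0.0277 = 1.4316 W
Step 3: Q_total = 123 * 1.4316 = 176.09 W
Step 4: m_dot = Q_total / (cp * dT) = 176.09 / (4186 * 7.03) = 0.005984 kg/s

0.005984 kg/s


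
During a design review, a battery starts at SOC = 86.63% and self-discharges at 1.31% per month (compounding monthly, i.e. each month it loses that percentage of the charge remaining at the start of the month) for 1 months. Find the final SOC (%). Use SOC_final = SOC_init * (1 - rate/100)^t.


decay = (1 - 1.31/100)^1 = 0.9869
SOC_final = 86.63 * 0.9869 = 85.50%

85.50%


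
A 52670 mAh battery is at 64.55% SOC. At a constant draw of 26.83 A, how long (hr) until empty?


Convert: C_total = 52670 mAh = 52.67 Ah
Step 1: remaining = SOC/100 * C_total = 64.55/100 * 52.67 = 33.998 Ah
Step 2: t = remaining / I = 33.998 / 26.83 = 1.267 hr

1.267 hr


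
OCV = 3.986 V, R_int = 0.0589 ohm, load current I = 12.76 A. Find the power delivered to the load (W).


Step 1: V_terminal = OCV - I*R = 3.986 - 12.76 * 0.0589 = 3.2344 V
Step 2: P_out = V_terminal * I = 3.2344 * 12.76 = 41.27 W

41.27 W


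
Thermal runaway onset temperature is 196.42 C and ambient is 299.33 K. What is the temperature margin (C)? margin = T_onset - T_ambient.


Convert: T_ambient = 299.33 K = 26.18 C
margin = 196.42 - 26.18 = 170.24 C

170.24 C


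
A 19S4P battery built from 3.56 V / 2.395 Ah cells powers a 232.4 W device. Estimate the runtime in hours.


Step 1: E_pack = Ns * V_cell * Np * C_cell = 19 * 3.56 * 4 * 2.395 = 647.99 Wh
Step 2: t = E_pack / P = 647.99 / 232.4 = 2.788 hr

2.788 hr


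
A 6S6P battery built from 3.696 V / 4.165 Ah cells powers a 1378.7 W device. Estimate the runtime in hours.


Step 1: E_pack = Ns * V_cell * Np * C_cell = 6 * 3.696 * 6 * 4.165 = 554.18 Wh
Step 2: t = E_pack / P = 554.18 / 1378.7 = 0.4020 hr

0.4020 hr


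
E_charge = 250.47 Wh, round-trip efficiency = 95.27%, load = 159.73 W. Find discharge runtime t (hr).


Step 1: E_discharge = eta/100 * E_charge = 95.27/100 * 250.47 = 238.62 Wh
Step 2: t = E_discharge / P = 238.62 / 159.73 = 1.494 hr

1.494 hr


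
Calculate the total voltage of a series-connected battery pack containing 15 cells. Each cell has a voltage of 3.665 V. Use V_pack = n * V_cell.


V_pack = n * V_cell = 15 * 3.665 = 54.975 V

54.975 V


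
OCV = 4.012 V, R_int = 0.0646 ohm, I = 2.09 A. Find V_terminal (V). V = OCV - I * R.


V = OCV - I*R = 4.012 - 2.09 * 0.0646 = 3.877 V

3.877 V


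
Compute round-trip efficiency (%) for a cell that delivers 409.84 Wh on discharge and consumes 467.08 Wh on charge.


Round-trip efficiency = 409.84/467.08 * 100% = 87.75%

87.75%


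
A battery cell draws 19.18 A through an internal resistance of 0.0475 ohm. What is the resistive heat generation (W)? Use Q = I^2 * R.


Q = I^2 * R = 19.18^2 * 0.0475 = 17.47 W

17.47 W


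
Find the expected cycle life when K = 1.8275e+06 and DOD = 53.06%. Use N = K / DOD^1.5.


DOD^1.5 = 386.5
N = K / DOD^1.5 = 1.8275e+06 / 386.5 = 4728

4728 cycles


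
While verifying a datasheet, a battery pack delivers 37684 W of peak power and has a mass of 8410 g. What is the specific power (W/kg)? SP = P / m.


Convert: m = 8410 g = 8.41 kg
SP = P / m = 37684 / 8.41 = 4481 W/kg

4481 W/kg


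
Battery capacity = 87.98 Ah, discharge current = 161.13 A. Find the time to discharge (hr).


Runtime = 87.98 Ah / 161.13 A = 0.5460 hr

0.5460 hr


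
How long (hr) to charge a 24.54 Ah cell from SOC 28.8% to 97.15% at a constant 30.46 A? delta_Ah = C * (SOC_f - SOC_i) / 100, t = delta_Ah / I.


delta_Ah = 24.54 * (97.15 - 28.8) / 100 = 16.773 Ah
t = delta_Ah / I = 16.773 / 30.46 = 0.5507 hr

0.5507 hr


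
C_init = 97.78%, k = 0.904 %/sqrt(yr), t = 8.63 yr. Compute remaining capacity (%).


Step 1: sqrt(8.63 yr) = 2.9377
Step 2: drop = 0.904 * 2.9377 = 2.6557
Step 3: C_final = 97.78 - 2.6557 = 95.12%

95.12%


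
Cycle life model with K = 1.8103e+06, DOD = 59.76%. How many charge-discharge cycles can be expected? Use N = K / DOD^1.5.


Step 1: DOD^1.5 = 59.76^1.5 = 461.97
Step 2: N = 1.8103e+06 / 461.97 = 3919 cycles

3919 cycles


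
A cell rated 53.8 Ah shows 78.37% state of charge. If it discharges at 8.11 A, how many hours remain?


Step 1: remaining = SOC/100 * C_total = 78.37/100 * 53.8 = 42.163 Ah
Step 2: t = remaining / I = 42.163 / 8.11 = 5.199 hr

5.199 hr


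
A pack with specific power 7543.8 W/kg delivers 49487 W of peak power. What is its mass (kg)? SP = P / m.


m = P / SP = 49487 / 7543.8 = 6.560 kg

6.560 kg


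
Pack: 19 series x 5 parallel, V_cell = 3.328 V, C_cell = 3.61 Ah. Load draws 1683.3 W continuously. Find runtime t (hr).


Step 1: E_pack = Ns * V_cell * Np * C_cell = 19 * 3.328 * 5 * 3.61 = 1141.3 Wh
Step 2: t = E_pack / P = 1141.3 / 1683.3 = 0.6780 hr

0.6780 hr


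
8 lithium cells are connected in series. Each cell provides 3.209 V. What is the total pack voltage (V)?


V_pack = n * V_cell = 8 * 3.209 = 25.672 V

25.672 V


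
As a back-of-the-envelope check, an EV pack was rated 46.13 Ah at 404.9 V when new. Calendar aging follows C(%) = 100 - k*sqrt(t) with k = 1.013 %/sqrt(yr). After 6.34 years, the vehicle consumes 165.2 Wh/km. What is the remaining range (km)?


Step 1: capacity retention = 100 - 1.013 * sqrt(6.34) = 100 - 1.013 * 2.5179 = 97.449%
Step 2: C_now = 46.13 * 97.449/100 = 44.953 Ah
Step 3: E_pack = V * C_now = 404.9 * 44.953 = 18201 Wh
Step 4: range = E_pack / consumption = 18201 / 165.2 = 110.2 km

110.2 km


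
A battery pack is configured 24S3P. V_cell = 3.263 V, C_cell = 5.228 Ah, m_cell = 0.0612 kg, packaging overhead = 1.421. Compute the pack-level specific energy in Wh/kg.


Step 1: V_pack = 24 * 3.263 = 78.312 V
Step 2: C_pack = 3 * 5.228 = 15.684 Ah
Step 3: E_pack = V_pack * C_pack = 78.312 * 15.684 = 1228.2 Wh
Step 4: m_pack = 24 * 3 * 0.0612 * 1.421 = 6.2615 kg
Step 5: ED = E_pack / m_pack = 1228.2 / 6.2615 = 196.2 Wh/kg

196.2 Wh/kg


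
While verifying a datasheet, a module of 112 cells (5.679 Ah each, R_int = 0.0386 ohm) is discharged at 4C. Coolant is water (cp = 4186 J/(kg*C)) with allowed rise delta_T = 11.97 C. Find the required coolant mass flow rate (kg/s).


Step 1: I = 4 * 5.679 = 22.716 A
Step 2: Q_cell = I^2 * R = 22.716^2 * 0.0386 = 19.918 W
Step 3: Q_total = 112 * 19.918 = 2230.8 W
Step 4: m_dot = Q_total / (cp * dT) = 2230.8 / (4186 * 11.97) = 0.04452 kg/s

0.04452 kg/s


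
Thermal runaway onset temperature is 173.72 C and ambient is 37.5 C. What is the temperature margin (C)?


Safety margin = 173.72 C - 37.5 C = 136.22 C

136.22 C


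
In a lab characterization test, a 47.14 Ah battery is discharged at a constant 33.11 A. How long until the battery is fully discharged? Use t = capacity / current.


Runtime = 47.14 Ah / 33.11 A = 1.424 hr

1.424 hr


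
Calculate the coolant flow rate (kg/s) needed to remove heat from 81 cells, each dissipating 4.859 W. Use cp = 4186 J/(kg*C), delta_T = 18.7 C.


Q_total = 81 * 4.859 = 393.58 W
m_dot = Q_total / (cp * dT) = 393.58 / (4186 * 18.7) = 0.005028 kg/s

0.005028 kg/s


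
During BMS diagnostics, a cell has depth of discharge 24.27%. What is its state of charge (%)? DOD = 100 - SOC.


SOC = 100 - DOD = 100 - 24.27 = 75.73%

75.73%


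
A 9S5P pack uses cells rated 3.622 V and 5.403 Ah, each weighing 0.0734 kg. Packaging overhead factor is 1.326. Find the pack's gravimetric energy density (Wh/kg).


Step 1: V_pack = 9 * 3.622 = 32.598 V
Step 2: C_pack = 5 * 5.403 = 27.015 Ah
Step 3: E_pack = V_pack * C_pack = 32.598 * 27.015 = 880.63 Wh
Step 4: m_pack = 9 * 5 * 0.0734 * 1.326 = 4.3798 kg
Step 5: ED = E_pack / m_pack = 880.63 / 4.3798 = 201.1 Wh/kg

201.1 Wh/kg


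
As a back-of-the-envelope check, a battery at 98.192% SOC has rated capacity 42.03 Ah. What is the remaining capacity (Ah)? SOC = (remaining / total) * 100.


remaining = SOC / 100 * total = 98.192 / 100 * 42.03 = 41.27 Ah

41.27 Ah


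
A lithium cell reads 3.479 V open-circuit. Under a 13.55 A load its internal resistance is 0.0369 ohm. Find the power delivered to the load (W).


Step 1: V_terminal = OCV - I*R = 3.479 - 13.55 * 0.0369 = 2.979 V
Step 2: P_out = V_terminal * I = 2.979 * 13.55 = 40.37 W

40.37 W


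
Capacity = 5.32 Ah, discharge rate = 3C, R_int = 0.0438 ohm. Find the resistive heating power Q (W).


Step 1: I = C_rate * capacity = 3 * 5.32 = 15.96 A
Step 2: Q = I^2 * R = 15.96^2 * 0.0438 = 254.72 * 0.0438 = 11.16 W

11.16 W


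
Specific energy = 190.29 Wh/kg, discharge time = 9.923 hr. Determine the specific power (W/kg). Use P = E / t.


Specific power = 190.29 Wh/kg / 9.923 hr = 19.18 W/kg

19.18 W/kg


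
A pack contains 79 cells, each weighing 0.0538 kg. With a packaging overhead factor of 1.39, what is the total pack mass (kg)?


m_pack = n * m_cell * overhead = 79 * 0.0538 * 1.39 = 5.908 kg

5.908 kg


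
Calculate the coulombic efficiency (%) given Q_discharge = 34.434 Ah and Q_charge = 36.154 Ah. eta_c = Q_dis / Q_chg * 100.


eta_c = Q_dis / Q_chg * 100 = 34.434 / 36.154 * 100 = 95.24%

95.24%


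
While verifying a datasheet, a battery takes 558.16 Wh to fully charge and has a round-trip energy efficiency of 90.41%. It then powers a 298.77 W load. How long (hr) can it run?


Step 1: E_discharge = eta/100 * E_charge = 90.41/100 * 558.16 = 504.63 Wh
Step 2: t = E_discharge / P = 504.63 / 298.77 = 1.689 hr

1.689 hr


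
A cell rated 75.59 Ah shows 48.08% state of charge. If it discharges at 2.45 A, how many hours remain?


Step 1: remaining = SOC/100 * C_total = 48.08/100 * 75.59 = 36.344 Ah
Step 2: t = remaining / I = 36.344 / 2.45 = 14.83 hr

14.83 hr


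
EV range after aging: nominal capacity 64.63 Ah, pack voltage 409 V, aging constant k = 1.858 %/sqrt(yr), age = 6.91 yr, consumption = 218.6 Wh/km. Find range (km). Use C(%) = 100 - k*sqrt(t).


Step 1: capacity retention = 100 - 1.858 * sqrt(6.91) = 100 - 1.858 * 2.6287 = 95.116%
Step 2: C_now = 64.63 * 95.116/100 = 61.473 Ah
Step 3: E_pack = V * C_now = 409 * 61.473 = 25142 Wh
Step 4: range = E_pack / consumption = 25142 / 218.6 = 115.0 km

115.0 km


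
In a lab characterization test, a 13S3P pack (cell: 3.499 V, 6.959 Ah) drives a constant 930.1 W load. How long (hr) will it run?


Step 1: E_pack = Ns * V_cell * Np * C_cell = 13 * 3.499 * 3 * 6.959 = 949.63 Wh
Step 2: t = E_pack / P = 949.63 / 930.1 = 1.021 hr

1.021 hr


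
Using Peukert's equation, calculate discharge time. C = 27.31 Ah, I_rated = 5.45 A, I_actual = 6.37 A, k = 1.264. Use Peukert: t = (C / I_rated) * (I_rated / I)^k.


t_rated = C / I_rated = 27.31 / 5.45 = 5.011 hr
(I_rated/I)^k = (0.85557)^1.264 = 0.82105
t = t_rated * (I_rated/I)^k = 5.011 * 0.82105 = 4.114 hr

4.114 hr


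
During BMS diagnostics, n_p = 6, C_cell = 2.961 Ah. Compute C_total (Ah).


C_total = 6 * 2.961 = 17.766 Ah

17.766 Ah


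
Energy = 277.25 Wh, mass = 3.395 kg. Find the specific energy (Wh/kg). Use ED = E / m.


Specific energy = 277.25 Wh / 3.395 kg = 81.66 Wh/kg

81.66 Wh/kg


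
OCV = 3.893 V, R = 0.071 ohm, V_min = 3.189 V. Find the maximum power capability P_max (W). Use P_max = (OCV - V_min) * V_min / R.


dV = OCV - V_min = 0.704 V (so I_max = dV / R)
P_max = dV * V_min / R = 0.704 * 3.189 / 0.071 = 31.62 W

31.62 W


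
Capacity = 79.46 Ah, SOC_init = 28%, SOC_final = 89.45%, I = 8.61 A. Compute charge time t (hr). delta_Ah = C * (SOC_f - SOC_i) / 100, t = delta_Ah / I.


delta_Ah = 79.46 * (89.45 - 28) / 100 = 48.828 Ah
t = delta_Ah / I = 48.828 / 8.61 = 5.671 hr

5.671 hr


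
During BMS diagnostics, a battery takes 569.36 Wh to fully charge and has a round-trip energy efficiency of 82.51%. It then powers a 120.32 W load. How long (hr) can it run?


Step 1: E_discharge = eta/100 * E_charge = 82.51/100 * 569.36 = 469.78 Wh
Step 2: t = E_discharge / P = 469.78 / 120.32 = 3.904 hr

3.904 hr


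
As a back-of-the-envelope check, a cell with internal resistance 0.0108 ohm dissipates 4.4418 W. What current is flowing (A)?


I = sqrt(Q / R) = sqrt(4.4418 / 0.0108) = sqrt(411.28) = 20.28 A

20.28 A


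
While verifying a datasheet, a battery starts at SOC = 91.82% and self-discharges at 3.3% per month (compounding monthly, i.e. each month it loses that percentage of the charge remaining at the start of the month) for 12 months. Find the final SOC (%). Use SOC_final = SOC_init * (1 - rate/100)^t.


Monthly retention factor = 1 - 3.3/100 = 0.967
Over 12 months: factor^12 = 0.66853
SOC_final = 91.82 * 0.66853 = 61.38%

61.38%


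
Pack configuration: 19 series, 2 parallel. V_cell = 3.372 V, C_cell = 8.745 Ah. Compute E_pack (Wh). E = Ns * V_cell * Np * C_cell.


V_pack = 19 * 3.372 = 64.068 V
C_pack = 2 * 8.745 = 17.49 Ah
E = V_pack * C_pack = 64.068 * 17.49 = 1121 Wh

1121 Wh


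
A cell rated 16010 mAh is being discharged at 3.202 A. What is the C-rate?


Convert: capacity = 16010 mAh = 16.01 Ah
C_rate = I / capacity = 3.202 / 16.01 = 0.2C

0.2C


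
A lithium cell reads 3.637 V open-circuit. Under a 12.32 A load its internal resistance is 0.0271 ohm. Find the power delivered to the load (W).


Step 1: V_terminal = OCV - I*R = 3.637 - 12.32 * 0.0271 = 3.3031 V
Step 2: P_out = V_terminal * I = 3.3031 * 12.32 = 40.69 W

40.69 W


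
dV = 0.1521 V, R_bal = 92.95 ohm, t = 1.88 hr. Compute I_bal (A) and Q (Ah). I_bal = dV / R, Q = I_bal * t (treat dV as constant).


I_bal = dV / R = 0.1521 / 92.95 = 0.0016364 A
Q = I_bal * t = 0.0016364 * 1.88 = 0.003076 Ah

I=0.0016364 A, Q=0.003076 Ah


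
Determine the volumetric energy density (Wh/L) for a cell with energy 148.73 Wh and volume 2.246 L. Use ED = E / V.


ED = E / V = 148.73 / 2.246 = 66.22 Wh/L

66.22 Wh/L


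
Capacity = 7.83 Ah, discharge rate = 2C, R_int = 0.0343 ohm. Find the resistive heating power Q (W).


Step 1: I = C_rate * capacity = 2 * 7.83 = 15.66 A
Step 2: Q = I^2 * R = 15.66^2 * 0.0343 = 245.24 * 0.0343 = 8.412 W

8.412 W


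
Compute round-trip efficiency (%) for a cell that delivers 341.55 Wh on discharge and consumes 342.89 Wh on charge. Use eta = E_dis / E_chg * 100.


Round-trip efficiency = 341.55/342.89 * 100% = 99.61%

99.61%


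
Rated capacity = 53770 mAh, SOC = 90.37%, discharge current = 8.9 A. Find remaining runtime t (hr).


Convert: C_total = 53770 mAh = 53.77 Ah
Step 1: remaining = SOC/100 * C_total = 90.37/100 * 53.77 = 48.592 Ah
Step 2: t = remaining / I = 48.592 / 8.9 = 5.460 hr

5.460 hr


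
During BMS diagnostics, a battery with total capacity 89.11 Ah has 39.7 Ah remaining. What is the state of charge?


SOC% = 39.7 / 89.11 * 100 = 44.55%

44.55%


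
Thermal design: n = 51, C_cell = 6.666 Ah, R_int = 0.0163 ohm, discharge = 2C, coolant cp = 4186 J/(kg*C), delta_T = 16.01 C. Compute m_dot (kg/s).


Step 1: I = 2 * 6.666 = 13.332 A
Step 2: Q_cell = I^2 * R = 13.332^2 * 0.0163 = 2.8972 W
Step 3: Q_total = 51 * 2.8972 = 147.76 W
Step 4: m_dot = Q_total / (cp * dT) = 147.76 / (4186 * 16.01) = 0.002205 kg/s

0.002205 kg/s
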